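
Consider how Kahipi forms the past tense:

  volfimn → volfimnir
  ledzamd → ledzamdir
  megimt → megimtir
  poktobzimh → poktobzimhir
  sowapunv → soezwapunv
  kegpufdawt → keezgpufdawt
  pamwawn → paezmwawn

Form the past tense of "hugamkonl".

huezgamkonl

megimt and kegpufdawt both end in -t yet inflect differently (megimtir, keezgpufdawt), so the final letter is not what conditions the rule; the second-to-last letter is.
"hugamkonl" has second-to-last letter 'n'. The one such stem in the data (sowapunv → soezwapunv) inserts -ez- after the first vowel (as do kegpufdawt, pamwawn), so the same rule applies.
So hugamkonl → huezgamkonl.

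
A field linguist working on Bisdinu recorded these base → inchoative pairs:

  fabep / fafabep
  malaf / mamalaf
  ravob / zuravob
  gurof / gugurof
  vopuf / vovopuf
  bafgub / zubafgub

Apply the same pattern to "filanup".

ravob and gurof both have last vowel 'o' yet inflect differently (zuravob, gugurof), so the last vowel is not what conditions the rule; the final letter is.
"filanup" ends in -p. The one such stem in the data (fabep → fafabep) repeats the first consonant+vowel as a prefix (as do malaf, gurof), so the same rule applies.
So filanup → fifilanup.

fifilanup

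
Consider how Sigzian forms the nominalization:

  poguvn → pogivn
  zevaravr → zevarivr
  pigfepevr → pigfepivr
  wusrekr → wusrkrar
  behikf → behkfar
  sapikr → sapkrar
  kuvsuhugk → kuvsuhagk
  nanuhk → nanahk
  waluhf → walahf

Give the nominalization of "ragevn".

zevaravr and wusrekr both end in -r yet inflect differently (zevarivr, wusrkrar), so the final letter is not what conditions the rule; the second-to-last letter is.
"ragevn" has second-to-last letter 'v'. The stems whose second-to-last letter is 'v' (poguvn → pogivn, zevaravr → zevarivr, pigfepevr → pigfepivr) change the last vowel to 'i'.
The other patterns: stems whose second-to-last letter is 'k' delete the last vowel and add -ar; stems whose second-to-last letter is 'g' or 'h' change the last vowel to 'a'.
So ragevn → ragivn.

ragivn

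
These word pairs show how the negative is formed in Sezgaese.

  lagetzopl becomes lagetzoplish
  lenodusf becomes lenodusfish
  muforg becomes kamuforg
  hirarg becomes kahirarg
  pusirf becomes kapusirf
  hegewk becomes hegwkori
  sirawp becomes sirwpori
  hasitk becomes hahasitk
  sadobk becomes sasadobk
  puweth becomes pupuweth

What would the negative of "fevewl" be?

"fevewl" has second-to-last letter 'w'. The stems whose second-to-last letter is 'w' (hegewk → hegwkori, sirawp → sirwpori) delete the last vowel and add -ori.
So fevewl → fevwlori.

fevwlori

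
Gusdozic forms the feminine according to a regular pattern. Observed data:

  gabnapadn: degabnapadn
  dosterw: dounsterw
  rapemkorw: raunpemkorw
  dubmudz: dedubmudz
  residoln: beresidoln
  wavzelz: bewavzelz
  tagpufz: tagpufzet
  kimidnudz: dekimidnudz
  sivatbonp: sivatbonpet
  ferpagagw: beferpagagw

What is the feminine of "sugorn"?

suungorn

"sugorn" has second-to-last letter 'r'. The stems whose second-to-last letter is 'r' (dosterw → dounsterw, rapemkorw → raunpemkorw) insert -un- after the first vowel.
The other patterns: stems whose second-to-last letter is 'f' or 'n' add -et; stems whose second-to-last letter is 'd' add the prefix de-; stems whose second-to-last letter is 'g' or 'l' add the prefix be-.
So sugorn → suungorn.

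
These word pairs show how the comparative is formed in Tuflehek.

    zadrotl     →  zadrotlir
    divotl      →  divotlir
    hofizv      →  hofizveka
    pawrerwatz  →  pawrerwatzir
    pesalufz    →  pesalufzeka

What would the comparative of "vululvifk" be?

"vululvifk" has second-to-last letter 'f'. The one such stem in the data (pesalufz → pesalufzeka) adds -eka, so the same rule applies.
The other pattern: stems whose second-to-last letter is 't' add -ir.
So vululvifk → vululvifkeka.

vululvifkeka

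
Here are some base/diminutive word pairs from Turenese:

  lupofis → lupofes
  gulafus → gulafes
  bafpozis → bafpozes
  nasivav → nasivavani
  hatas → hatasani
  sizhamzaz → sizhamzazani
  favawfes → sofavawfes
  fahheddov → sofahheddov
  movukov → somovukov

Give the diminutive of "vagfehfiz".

"vagfehfiz" has last vowel 'i'. The stems whose last vowel is 'i' (lupofis → lupofes, bafpozis → bafpozes) change the last vowel to 'e'.
So vagfehfiz → vagfehfez.

vagfehfez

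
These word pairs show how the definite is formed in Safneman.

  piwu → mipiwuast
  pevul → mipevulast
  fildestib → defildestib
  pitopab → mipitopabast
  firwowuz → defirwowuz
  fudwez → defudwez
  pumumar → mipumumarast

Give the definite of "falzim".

defalzim

pitopab and fildestib both end in -b yet inflect differently (mipitopabast, defildestib), so the final letter is not what conditions the rule; the first letter is.
"falzim" begins with f-. The stems beginning with f- (firwowuz → defirwowuz, fildestib → defildestib, fudwez → defudwez) add the prefix de-.
The other pattern: stems beginning with p- add mi- … -ast around the stem.
So falzim → defalzim.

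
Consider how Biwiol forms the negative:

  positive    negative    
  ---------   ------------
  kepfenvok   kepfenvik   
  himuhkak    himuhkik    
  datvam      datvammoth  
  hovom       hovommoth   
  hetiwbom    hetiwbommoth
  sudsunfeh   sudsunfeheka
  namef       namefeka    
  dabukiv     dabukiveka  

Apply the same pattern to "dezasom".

dezasommoth

himuhkak and datvam both have last vowel 'a' yet inflect differently (himuhkik, datvammoth), so the last vowel is not what conditions the rule; the final letter is.
"dezasom" ends in -m. The stems ending in -m (datvam → datvammoth, hovom → hovommoth, hetiwbom → hetiwbommoth) double the final consonant and add -oth.
The other patterns: stems ending in -k change the last vowel to 'i'; stems ending in -f, -h or -v add -eka.
So dezasom → dezasommoth.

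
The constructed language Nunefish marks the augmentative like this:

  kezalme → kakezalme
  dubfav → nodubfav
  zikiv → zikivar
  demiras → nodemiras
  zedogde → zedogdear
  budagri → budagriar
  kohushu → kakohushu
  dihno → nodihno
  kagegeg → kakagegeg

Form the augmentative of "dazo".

nodazo

"dazo" begins with d-. The stems beginning with d- (demiras → nodemiras, dubfav → nodubfav, dihno → nodihno) add the prefix no-.
So dazo → nodazo.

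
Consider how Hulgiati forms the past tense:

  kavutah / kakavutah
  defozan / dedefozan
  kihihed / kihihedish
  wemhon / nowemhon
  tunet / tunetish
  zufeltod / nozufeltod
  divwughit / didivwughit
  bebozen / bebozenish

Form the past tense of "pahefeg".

wemhon and bebozen both end in -n yet inflect differently (nowemhon, bebozenish), so the final letter is not what conditions the rule; the last vowel is.
"pahefeg" has last vowel 'e'. The stems whose last vowel is 'e' (bebozen → bebozenish, tunet → tunetish, kihihed → kihihedish) add -ish.
The other patterns: stems whose last vowel is 'o' add the prefix no-; stems whose last vowel is 'a' or 'i' repeat the first consonant+vowel as a prefix.
So pahefeg → pahefegish.

pahefegish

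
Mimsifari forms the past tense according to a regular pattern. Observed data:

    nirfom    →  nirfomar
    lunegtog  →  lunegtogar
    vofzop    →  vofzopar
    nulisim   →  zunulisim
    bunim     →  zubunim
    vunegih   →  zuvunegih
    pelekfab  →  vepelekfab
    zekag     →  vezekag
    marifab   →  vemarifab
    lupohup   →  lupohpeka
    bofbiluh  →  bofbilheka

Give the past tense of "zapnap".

vezapnap

nirfom and nulisim both end in -m yet inflect differently (nirfomar, zunulisim), so the final letter is not what conditions the rule; the last vowel is.
"zapnap" has last vowel 'a'. The stems whose last vowel is 'a' (pelekfab → vepelekfab, zekag → vezekag, marifab → vemarifab) add the prefix ve-.
The other patterns: stems whose last vowel is 'o' add -ar; stems whose last vowel is 'i' add the prefix zu-; stems whose last vowel is 'u' delete the last vowel and add -eka.
So zapnap → vezapnap.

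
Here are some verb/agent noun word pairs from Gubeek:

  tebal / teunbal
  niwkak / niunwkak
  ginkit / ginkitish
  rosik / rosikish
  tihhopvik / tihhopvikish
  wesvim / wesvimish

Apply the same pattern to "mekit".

"mekit" has last vowel 'i'. The stems whose last vowel is 'i' (ginkit → ginkitish, wesvim → wesvimish, tihhopvik → tihhopvikish) add -ish.
So mekit → mekitish.

mekitish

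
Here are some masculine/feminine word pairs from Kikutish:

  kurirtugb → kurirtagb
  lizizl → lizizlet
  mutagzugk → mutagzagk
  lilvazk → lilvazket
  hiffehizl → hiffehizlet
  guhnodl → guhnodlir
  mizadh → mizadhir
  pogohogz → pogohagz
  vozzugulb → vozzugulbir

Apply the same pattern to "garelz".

lilvazk and mutagzugk both end in -k yet inflect differently (lilvazket, mutagzagk), so the final letter is not what conditions the rule; the second-to-last letter is.
"garelz" has second-to-last letter 'l'. The one such stem in the data (vozzugulb → vozzugulbir) adds -ir, so the same rule applies.
The other patterns: stems whose second-to-last letter is 'z' add -et; stems whose second-to-last letter is 'g' change the last vowel to 'a'.
So garelz → garelzir.

garelzir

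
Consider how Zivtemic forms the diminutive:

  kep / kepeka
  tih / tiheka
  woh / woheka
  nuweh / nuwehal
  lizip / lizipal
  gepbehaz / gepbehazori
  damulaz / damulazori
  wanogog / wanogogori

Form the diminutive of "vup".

tih and nuweh both end in -h yet inflect differently (tiheka, nuwehal), so the final letter is not what conditions the rule; the number of vowels is.
"vup" has 1 vowel. The stems with 1 vowel (kep → kepeka, tih → tiheka, woh → woheka) add -eka.
So vup → vupeka.

vupeka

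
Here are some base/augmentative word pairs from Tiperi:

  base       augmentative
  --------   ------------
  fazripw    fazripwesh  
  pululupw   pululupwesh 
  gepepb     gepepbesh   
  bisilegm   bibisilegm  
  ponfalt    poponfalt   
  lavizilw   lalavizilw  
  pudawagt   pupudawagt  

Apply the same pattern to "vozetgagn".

fazripw and lavizilw both end in -w yet inflect differently (fazripwesh, lalavizilw), so the final letter is not what conditions the rule; the second-to-last letter is.
"vozetgagn" has second-to-last letter 'g'. The stems whose second-to-last letter is 'g' (bisilegm → bibisilegm, pudawagt → pupudawagt) repeat the first consonant+vowel as a prefix.
So vozetgagn → vovozetgagn.

vovozetgagn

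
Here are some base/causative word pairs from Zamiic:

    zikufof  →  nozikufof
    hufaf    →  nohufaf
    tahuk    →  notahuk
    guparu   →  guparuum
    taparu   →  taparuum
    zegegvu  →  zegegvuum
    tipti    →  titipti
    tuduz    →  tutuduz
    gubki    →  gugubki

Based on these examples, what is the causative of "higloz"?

tahuk and guparu both have last vowel 'u' yet inflect differently (notahuk, guparuum), so the last vowel is not what conditions the rule; the final letter is.
"higloz" ends in -z. The one such stem in the data (tuduz → tutuduz) repeats the first consonant+vowel as a prefix (as do tipti, gubki), so the same rule applies.
So higloz → hihigloz.

hihigloz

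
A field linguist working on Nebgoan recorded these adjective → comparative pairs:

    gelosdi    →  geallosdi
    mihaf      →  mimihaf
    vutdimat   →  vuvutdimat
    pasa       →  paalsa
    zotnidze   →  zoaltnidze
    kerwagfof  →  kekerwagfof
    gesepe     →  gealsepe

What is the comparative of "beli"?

"beli" ends in a vowel. The stems ending in a vowel (gelosdi → geallosdi, gesepe → gealsepe, zotnidze → zoaltnidze) insert -al- after the first vowel.
The other pattern: stems ending in a consonant repeat the first consonant+vowel as a prefix.
So beli → bealli.

bealli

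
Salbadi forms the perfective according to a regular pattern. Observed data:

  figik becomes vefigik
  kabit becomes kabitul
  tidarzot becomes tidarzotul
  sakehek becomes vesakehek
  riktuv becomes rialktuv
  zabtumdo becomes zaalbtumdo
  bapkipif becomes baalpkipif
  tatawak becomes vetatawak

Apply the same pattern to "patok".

vepatok

kabit and figik both have last vowel 'i' yet inflect differently (kabitul, vefigik), so the last vowel is not what conditions the rule; the final letter is.
"patok" ends in -k. The stems ending in -k (sakehek → vesakehek, figik → vefigik, tatawak → vetatawak) add the prefix ve-.
The other patterns: stems ending in -t add -ul; stems ending in -f, -o or -v insert -al- after the first vowel.
So patok → vepatok.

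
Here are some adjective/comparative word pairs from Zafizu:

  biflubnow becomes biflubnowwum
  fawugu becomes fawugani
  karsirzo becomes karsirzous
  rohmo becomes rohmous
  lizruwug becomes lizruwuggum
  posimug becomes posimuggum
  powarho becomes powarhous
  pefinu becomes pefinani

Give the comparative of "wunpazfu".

"wunpazfu" ends in -u. The stems ending in -u (pefinu → pefinani, fawugu → fawugani) drop the final letter and add -ani.
The other patterns: stems ending in -o add -us; stems ending in -g or -w double the final consonant and add -um.
So wunpazfu → wunpazfani.

wunpazfani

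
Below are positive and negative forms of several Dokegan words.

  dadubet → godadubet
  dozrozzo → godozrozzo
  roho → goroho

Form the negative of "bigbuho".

Every pair shown (dadubet → godadubet, dozrozzo → godozrozzo, roho → goroho) follows the same rule: add the prefix go-.
So bigbuho → gobigbuho.

gobigbuho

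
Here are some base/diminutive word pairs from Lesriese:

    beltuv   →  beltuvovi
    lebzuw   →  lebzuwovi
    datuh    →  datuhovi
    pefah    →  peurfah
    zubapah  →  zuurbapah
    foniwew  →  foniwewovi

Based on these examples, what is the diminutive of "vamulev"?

zubapah and datuh both end in -h yet inflect differently (zuurbapah, datuhovi), so the final letter is not what conditions the rule; the last vowel is.
"vamulev" has last vowel 'e'. The one such stem in the data (foniwew → foniwewovi) adds -ovi, so the same rule applies.
So vamulev → vamulevovi.

vamulevovi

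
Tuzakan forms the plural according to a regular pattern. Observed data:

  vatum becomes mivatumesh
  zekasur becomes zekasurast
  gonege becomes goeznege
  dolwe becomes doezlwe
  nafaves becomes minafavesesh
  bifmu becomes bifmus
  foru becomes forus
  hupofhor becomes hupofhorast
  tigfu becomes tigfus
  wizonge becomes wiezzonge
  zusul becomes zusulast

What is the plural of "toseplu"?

toseplus

"toseplu" ends in -u. The stems ending in -u (tigfu → tigfus, bifmu → bifmus, foru → forus) drop the final letter and add -us.
The other patterns: stems ending in -e insert -ez- after the first vowel; stems ending in -l or -r add -ast; stems ending in -m or -s add mi- … -esh around the stem.
So toseplu → toseplus.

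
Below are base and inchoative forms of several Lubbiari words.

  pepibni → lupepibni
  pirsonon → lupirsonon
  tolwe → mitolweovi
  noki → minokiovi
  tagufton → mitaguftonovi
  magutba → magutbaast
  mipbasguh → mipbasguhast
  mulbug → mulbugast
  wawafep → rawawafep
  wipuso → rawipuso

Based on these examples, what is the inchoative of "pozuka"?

lupozuka

"pozuka" begins with p-. The stems beginning with p- (pepibni → lupepibni, pirsonon → lupirsonon) add the prefix lu-.
The other patterns: stems beginning with n- or t- add mi- … -ovi around the stem; stems beginning with m- add -ast; stems beginning with w- add the prefix ra-.
So pozuka → lupozuka.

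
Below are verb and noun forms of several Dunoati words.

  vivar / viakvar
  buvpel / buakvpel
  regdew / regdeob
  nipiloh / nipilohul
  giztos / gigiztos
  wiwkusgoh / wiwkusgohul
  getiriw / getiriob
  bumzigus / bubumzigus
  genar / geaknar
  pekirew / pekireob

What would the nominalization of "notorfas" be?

nonotorfas

"notorfas" ends in -s. The stems ending in -s (giztos → gigiztos, bumzigus → bubumzigus) repeat the first consonant+vowel as a prefix.
The other patterns: stems ending in -l or -r insert -ak- after the first vowel; stems ending in -w drop the final letter and add -ob; stems ending in -h add -ul.
So notorfas → nonotorfas.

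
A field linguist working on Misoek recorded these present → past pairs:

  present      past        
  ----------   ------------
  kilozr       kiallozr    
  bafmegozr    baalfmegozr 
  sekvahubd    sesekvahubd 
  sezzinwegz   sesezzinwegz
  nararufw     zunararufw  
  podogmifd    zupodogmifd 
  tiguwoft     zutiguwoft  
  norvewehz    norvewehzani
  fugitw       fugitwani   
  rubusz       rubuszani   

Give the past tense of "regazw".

"regazw" has second-to-last letter 'z'. The stems whose second-to-last letter is 'z' (kilozr → kiallozr, bafmegozr → baalfmegozr) insert -al- after the first vowel.
The other patterns: stems whose second-to-last letter is 'b' or 'g' repeat the first consonant+vowel as a prefix; stems whose second-to-last letter is 'f' add the prefix zu-; stems whose second-to-last letter is 'h', 's' or 't' add -ani.
So regazw → realgazw.

realgazw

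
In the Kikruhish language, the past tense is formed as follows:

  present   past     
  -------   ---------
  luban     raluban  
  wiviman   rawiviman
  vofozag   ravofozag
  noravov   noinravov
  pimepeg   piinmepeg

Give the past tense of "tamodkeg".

vofozag and pimepeg both end in -g yet inflect differently (ravofozag, piinmepeg), so the final letter is not what conditions the rule; the last vowel is.
"tamodkeg" has last vowel 'e'. The one such stem in the data (pimepeg → piinmepeg) inserts -in- after the first vowel (as does noravov), so the same rule applies.
The other pattern: stems whose last vowel is 'a' add the prefix ra-.
So tamodkeg → tainmodkeg.

tainmodkeg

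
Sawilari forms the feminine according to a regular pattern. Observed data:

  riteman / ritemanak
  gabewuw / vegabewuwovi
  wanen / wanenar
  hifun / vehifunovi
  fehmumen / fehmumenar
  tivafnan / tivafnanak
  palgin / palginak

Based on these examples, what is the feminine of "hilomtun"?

hifun and fehmumen both end in -n yet inflect differently (vehifunovi, fehmumenar), so the final letter is not what conditions the rule; the last vowel is.
"hilomtun" has last vowel 'u'. The stems whose last vowel is 'u' (hifun → vehifunovi, gabewuw → vegabewuwovi) add ve- … -ovi around the stem.
So hilomtun → vehilomtunovi.

vehilomtunovi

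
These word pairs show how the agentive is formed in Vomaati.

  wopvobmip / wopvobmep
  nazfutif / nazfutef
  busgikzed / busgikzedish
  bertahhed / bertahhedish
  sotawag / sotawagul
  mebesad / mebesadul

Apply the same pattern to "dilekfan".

busgikzed and mebesad both end in -d yet inflect differently (busgikzedish, mebesadul), so the final letter is not what conditions the rule; the last vowel is.
"dilekfan" has last vowel 'a'. The stems whose last vowel is 'a' (sotawag → sotawagul, mebesad → mebesadul) add -ul.
So dilekfan → dilekfanul.

dilekfanul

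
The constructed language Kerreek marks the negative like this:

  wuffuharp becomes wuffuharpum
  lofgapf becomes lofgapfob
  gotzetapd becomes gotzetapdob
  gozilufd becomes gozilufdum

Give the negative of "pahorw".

gotzetapd and gozilufd both end in -d yet inflect differently (gotzetapdob, gozilufdum), so the final letter is not what conditions the rule; the second-to-last letter is.
"pahorw" has second-to-last letter 'r'. The one such stem in the data (wuffuharp → wuffuharpum) adds -um, so the same rule applies.
So pahorw → pahorwum.

pahorwum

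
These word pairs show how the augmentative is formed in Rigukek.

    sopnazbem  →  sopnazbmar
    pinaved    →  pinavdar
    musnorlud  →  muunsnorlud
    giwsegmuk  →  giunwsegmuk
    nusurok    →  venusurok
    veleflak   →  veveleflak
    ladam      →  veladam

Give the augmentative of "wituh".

wiuntuh

pinaved and musnorlud both end in -d yet inflect differently (pinavdar, muunsnorlud), so the final letter is not what conditions the rule; the last vowel is.
"wituh" has last vowel 'u'. The stems whose last vowel is 'u' (musnorlud → muunsnorlud, giwsegmuk → giunwsegmuk) insert -un- after the first vowel.
So wituh → wiuntuh.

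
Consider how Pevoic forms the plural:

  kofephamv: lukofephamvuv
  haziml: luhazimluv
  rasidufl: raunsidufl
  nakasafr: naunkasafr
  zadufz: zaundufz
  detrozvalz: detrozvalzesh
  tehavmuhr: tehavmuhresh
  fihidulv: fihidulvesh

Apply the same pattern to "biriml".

"biriml" has second-to-last letter 'm'. The stems whose second-to-last letter is 'm' (kofephamv → lukofephamvuv, haziml → luhazimluv) add lu- … -uv around the stem.
The other patterns: stems whose second-to-last letter is 'f' insert -un- after the first vowel; stems whose second-to-last letter is 'h' or 'l' add -esh.
So biriml → lubirimluv.

lubirimluv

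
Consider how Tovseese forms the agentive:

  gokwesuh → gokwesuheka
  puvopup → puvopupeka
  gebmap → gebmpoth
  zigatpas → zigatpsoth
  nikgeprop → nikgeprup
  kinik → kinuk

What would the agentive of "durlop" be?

durlup

puvopup and gebmap both end in -p yet inflect differently (puvopupeka, gebmpoth), so the final letter is not what conditions the rule; the last vowel is.
"durlop" has last vowel 'o'. The one such stem in the data (nikgeprop → nikgeprup) changes the last vowel to 'u' (as does kinik), so the same rule applies.
So durlop → durlup.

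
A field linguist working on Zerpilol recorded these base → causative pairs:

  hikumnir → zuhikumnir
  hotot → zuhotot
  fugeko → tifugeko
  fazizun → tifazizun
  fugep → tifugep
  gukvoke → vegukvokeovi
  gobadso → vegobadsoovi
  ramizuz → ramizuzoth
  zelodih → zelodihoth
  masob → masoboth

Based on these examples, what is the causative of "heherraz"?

fugeko and gobadso both end in -o yet inflect differently (tifugeko, vegobadsoovi), so the final letter is not what conditions the rule; the first letter is.
"heherraz" begins with h-. The stems beginning with h- (hikumnir → zuhikumnir, hotot → zuhotot) add the prefix zu-.
The other patterns: stems beginning with f- add the prefix ti-; stems beginning with g- add ve- … -ovi around the stem; stems beginning with m-, r- or z- add -oth.
So heherraz → zuheherraz.

zuheherraz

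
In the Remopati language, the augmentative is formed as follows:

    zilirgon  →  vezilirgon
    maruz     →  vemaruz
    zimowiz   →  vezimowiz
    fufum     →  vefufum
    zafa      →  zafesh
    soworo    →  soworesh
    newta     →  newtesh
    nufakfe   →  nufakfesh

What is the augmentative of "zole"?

zolesh

zilirgon and soworo both have last vowel 'o' yet inflect differently (vezilirgon, soworesh), so the last vowel is not what conditions the rule; whether the stem ends in a vowel or a consonant is.
"zole" ends in a vowel. The stems ending in a vowel (zafa → zafesh, soworo → soworesh, newta → newtesh) drop the final letter and add -esh.
So zole → zolesh.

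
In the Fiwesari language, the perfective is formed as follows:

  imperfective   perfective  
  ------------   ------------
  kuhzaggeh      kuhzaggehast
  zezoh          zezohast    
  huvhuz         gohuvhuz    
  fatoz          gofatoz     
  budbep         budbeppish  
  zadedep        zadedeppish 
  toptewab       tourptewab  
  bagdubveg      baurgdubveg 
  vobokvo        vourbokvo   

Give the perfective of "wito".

zezoh and fatoz both have last vowel 'o' yet inflect differently (zezohast, gofatoz), so the last vowel is not what conditions the rule; the final letter is.
"wito" ends in -o. The one such stem in the data (vobokvo → vourbokvo) inserts -ur- after the first vowel (as do toptewab, bagdubveg), so the same rule applies.
The other patterns: stems ending in -h add -ast; stems ending in -z add the prefix go-; stems ending in -p double the final consonant and add -ish.
So wito → wiurto.

wiurto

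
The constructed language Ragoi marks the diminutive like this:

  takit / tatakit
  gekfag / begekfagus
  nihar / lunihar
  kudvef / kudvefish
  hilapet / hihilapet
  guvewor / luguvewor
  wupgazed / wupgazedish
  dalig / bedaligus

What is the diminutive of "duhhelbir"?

wupgazed and hilapet both have last vowel 'e' yet inflect differently (wupgazedish, hihilapet), so the last vowel is not what conditions the rule; the final letter is.
"duhhelbir" ends in -r. The stems ending in -r (guvewor → luguvewor, nihar → lunihar) add the prefix lu-.
The other patterns: stems ending in -g add be- … -us around the stem; stems ending in -d or -f add -ish; stems ending in -t repeat the first consonant+vowel as a prefix.
So duhhelbir → luduhhelbir.

luduhhelbir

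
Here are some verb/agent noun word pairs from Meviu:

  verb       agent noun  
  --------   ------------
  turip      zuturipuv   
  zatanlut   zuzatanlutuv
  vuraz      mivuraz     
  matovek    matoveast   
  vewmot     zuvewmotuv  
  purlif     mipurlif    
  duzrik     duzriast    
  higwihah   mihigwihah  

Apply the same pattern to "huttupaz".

"huttupaz" ends in -z. The one such stem in the data (vuraz → mivuraz) adds the prefix mi-, so the same rule applies.
The other patterns: stems ending in -p or -t add zu- … -uv around the stem; stems ending in -k drop the final letter and add -ast.
So huttupaz → mihuttupaz.

mihuttupaz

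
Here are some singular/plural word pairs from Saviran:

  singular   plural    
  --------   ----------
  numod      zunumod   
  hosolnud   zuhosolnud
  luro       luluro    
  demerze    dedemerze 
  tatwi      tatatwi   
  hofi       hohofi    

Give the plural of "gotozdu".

numod and luro both have last vowel 'o' yet inflect differently (zunumod, luluro), so the last vowel is not what conditions the rule; whether the stem ends in a vowel or a consonant is.
"gotozdu" ends in a vowel. The stems ending in a vowel (luro → luluro, demerze → dedemerze, tatwi → tatatwi) repeat the first consonant+vowel as a prefix.
The other pattern: stems ending in a consonant add the prefix zu-.
So gotozdu → gogotozdu.

gogotozdu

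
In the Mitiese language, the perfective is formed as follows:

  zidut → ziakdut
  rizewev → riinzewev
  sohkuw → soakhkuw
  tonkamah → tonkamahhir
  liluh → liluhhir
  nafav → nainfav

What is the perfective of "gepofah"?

gepofahhir

tonkamah and nafav both have last vowel 'a' yet inflect differently (tonkamahhir, nainfav), so the last vowel is not what conditions the rule; the final letter is.
"gepofah" ends in -h. The stems ending in -h (tonkamah → tonkamahhir, liluh → liluhhir) double the final consonant and add -ir.
The other patterns: stems ending in -v insert -in- after the first vowel; stems ending in -t or -w insert -ak- after the first vowel.
So gepofah → gepofahhir.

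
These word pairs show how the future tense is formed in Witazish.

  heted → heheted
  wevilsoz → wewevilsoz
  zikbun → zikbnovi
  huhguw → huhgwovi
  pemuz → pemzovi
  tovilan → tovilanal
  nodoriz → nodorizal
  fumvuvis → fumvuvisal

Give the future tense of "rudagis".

rudagisal

"rudagis" has last vowel 'i'. The stems whose last vowel is 'i' (nodoriz → nodorizal, fumvuvis → fumvuvisal) add -al.
The other patterns: stems whose last vowel is 'e' or 'o' repeat the first consonant+vowel as a prefix; stems whose last vowel is 'u' delete the last vowel and add -ovi.
So rudagis → rudagisal.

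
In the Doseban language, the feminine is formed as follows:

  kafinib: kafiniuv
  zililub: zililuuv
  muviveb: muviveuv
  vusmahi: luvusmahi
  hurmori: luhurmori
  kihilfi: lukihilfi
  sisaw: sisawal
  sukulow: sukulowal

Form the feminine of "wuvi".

luwuvi

kafinib and vusmahi both have last vowel 'i' yet inflect differently (kafiniuv, luvusmahi), so the last vowel is not what conditions the rule; the final letter is.
"wuvi" ends in -i. The stems ending in -i (vusmahi → luvusmahi, hurmori → luhurmori, kihilfi → lukihilfi) add the prefix lu-.
The other patterns: stems ending in -b drop the final letter and add -uv; stems ending in -w add -al.
So wuvi → luwuvi.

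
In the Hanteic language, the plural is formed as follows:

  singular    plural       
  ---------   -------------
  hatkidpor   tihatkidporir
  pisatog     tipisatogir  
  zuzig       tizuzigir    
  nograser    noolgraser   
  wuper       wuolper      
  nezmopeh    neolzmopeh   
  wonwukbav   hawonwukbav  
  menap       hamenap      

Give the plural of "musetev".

muolsetev

hatkidpor and nograser both end in -r yet inflect differently (tihatkidporir, noolgraser), so the final letter is not what conditions the rule; the last vowel is.
"musetev" has last vowel 'e'. The stems whose last vowel is 'e' (nograser → noolgraser, wuper → wuolper, nezmopeh → neolzmopeh) insert -ol- after the first vowel.
So musetev → muolsetev.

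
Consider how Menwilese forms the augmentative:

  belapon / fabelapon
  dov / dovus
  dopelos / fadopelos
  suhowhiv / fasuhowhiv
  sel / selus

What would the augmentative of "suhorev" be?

fasuhorev

"suhorev" has 3 vowels. The stems with 3 vowels (belapon → fabelapon, dopelos → fadopelos, suhowhiv → fasuhowhiv) add the prefix fa-.
So suhorev → fasuhorev.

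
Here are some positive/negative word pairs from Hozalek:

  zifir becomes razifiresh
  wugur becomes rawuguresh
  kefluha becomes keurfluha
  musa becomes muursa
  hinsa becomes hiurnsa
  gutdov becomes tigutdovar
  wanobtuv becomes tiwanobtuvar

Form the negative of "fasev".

tifasevar

wugur and wanobtuv both have last vowel 'u' yet inflect differently (rawuguresh, tiwanobtuvar), so the last vowel is not what conditions the rule; the final letter is.
"fasev" ends in -v. The stems ending in -v (gutdov → tigutdovar, wanobtuv → tiwanobtuvar) add ti- … -ar around the stem.
The other patterns: stems ending in -r add ra- … -esh around the stem; stems ending in -a insert -ur- after the first vowel.
So fasev → tifasevar.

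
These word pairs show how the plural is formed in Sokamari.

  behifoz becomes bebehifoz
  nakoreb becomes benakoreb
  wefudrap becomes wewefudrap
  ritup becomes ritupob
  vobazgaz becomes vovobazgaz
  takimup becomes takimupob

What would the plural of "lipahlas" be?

lilipahlas

"lipahlas" has last vowel 'a'. The stems whose last vowel is 'a' (vobazgaz → vovobazgaz, wefudrap → wewefudrap) repeat the first consonant+vowel as a prefix.
So lipahlas → lilipahlas.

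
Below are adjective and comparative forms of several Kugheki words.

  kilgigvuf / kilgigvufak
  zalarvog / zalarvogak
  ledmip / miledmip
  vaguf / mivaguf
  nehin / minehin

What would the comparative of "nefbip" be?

vaguf and kilgigvuf both end in -f yet inflect differently (mivaguf, kilgigvufak), so the final letter is not what conditions the rule; the number of vowels is.
"nefbip" has 2 vowels. The stems with 2 vowels (vaguf → mivaguf, ledmip → miledmip, nehin → minehin) add the prefix mi-.
The other pattern: stems with 3 vowels add -ak.
So nefbip → minefbip.

minefbip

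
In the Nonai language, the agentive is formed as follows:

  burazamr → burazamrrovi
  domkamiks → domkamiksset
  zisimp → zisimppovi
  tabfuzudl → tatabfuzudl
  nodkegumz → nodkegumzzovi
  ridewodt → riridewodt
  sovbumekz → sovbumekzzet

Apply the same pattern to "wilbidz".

wiwilbidz

sovbumekz and nodkegumz both end in -z yet inflect differently (sovbumekzzet, nodkegumzzovi), so the final letter is not what conditions the rule; the second-to-last letter is.
"wilbidz" has second-to-last letter 'd'. The stems whose second-to-last letter is 'd' (ridewodt → riridewodt, tabfuzudl → tatabfuzudl) repeat the first consonant+vowel as a prefix.
The other patterns: stems whose second-to-last letter is 'k' double the final consonant and add -et; stems whose second-to-last letter is 'm' double the final consonant and add -ovi.
So wilbidz → wiwilbidz.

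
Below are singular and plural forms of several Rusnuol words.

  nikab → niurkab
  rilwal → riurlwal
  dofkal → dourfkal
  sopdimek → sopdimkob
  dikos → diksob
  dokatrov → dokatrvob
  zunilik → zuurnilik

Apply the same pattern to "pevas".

peurvas

zunilik and sopdimek both end in -k yet inflect differently (zuurnilik, sopdimkob), so the final letter is not what conditions the rule; the last vowel is.
"pevas" has last vowel 'a'. The stems whose last vowel is 'a' (dofkal → dourfkal, nikab → niurkab, rilwal → riurlwal) insert -ur- after the first vowel.
The other pattern: stems whose last vowel is 'e' or 'o' delete the last vowel and add -ob.
So pevas → peurvas.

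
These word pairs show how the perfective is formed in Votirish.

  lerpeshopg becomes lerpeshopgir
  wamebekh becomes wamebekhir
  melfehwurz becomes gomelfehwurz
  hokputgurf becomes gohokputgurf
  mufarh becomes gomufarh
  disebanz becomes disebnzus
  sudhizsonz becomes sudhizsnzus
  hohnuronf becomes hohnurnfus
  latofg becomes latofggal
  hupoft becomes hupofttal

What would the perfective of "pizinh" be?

piznhus

"pizinh" has second-to-last letter 'n'. The stems whose second-to-last letter is 'n' (disebanz → disebnzus, sudhizsonz → sudhizsnzus, hohnuronf → hohnurnfus) delete the last vowel and add -us.
So pizinh → piznhus.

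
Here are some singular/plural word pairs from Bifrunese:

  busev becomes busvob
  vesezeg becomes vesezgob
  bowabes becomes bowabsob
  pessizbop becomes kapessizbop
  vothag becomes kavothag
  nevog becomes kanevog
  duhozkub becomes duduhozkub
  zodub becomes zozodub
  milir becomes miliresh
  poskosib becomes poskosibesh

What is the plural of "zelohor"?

kazelohor

vesezeg and vothag both end in -g yet inflect differently (vesezgob, kavothag), so the final letter is not what conditions the rule; the last vowel is.
"zelohor" has last vowel 'o'. The stems whose last vowel is 'o' (pessizbop → kapessizbop, nevog → kanevog) add the prefix ka-.
So zelohor → kazelohor.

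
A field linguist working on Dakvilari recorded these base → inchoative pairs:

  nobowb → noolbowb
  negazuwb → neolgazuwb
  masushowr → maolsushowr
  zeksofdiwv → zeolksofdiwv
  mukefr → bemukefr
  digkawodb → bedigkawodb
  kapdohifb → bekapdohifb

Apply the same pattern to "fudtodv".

masushowr and mukefr both end in -r yet inflect differently (maolsushowr, bemukefr), so the final letter is not what conditions the rule; the second-to-last letter is.
"fudtodv" has second-to-last letter 'd'. The one such stem in the data (digkawodb → bedigkawodb) adds the prefix be-, so the same rule applies.
The other pattern: stems whose second-to-last letter is 'w' insert -ol- after the first vowel.
So fudtodv → befudtodv.

befudtodv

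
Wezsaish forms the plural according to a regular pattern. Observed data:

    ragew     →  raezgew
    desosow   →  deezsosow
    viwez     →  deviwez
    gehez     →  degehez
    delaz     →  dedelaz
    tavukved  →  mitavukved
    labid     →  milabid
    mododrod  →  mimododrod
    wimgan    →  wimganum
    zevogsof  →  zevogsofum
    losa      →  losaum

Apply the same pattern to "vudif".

"vudif" ends in -f. The one such stem in the data (zevogsof → zevogsofum) adds -um, so the same rule applies.
So vudif → vudifum.

vudifum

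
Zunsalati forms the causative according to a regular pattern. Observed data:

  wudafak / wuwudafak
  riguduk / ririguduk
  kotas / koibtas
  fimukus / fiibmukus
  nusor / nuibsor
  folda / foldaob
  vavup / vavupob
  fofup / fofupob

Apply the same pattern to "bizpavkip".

bizpavkipob

"bizpavkip" ends in -p. The stems ending in -p (vavup → vavupob, fofup → fofupob) add -ob.
The other patterns: stems ending in -k repeat the first consonant+vowel as a prefix; stems ending in -r or -s insert -ib- after the first vowel.
So bizpavkip → bizpavkipob.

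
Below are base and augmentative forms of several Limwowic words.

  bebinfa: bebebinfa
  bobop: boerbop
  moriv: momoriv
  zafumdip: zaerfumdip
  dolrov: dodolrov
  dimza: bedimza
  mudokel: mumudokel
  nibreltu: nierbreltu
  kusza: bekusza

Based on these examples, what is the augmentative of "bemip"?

zafumdip and moriv both have last vowel 'i' yet inflect differently (zaerfumdip, momoriv), so the last vowel is not what conditions the rule; the final letter is.
"bemip" ends in -p. The stems ending in -p (bobop → boerbop, zafumdip → zaerfumdip) insert -er- after the first vowel.
So bemip → beermip.

beermip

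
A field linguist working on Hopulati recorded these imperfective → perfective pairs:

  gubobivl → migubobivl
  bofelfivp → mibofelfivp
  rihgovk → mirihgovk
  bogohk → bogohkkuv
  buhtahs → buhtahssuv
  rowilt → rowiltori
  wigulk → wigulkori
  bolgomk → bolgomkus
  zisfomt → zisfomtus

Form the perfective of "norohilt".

norohiltori

rihgovk and bogohk both end in -k yet inflect differently (mirihgovk, bogohkkuv), so the final letter is not what conditions the rule; the second-to-last letter is.
"norohilt" has second-to-last letter 'l'. The stems whose second-to-last letter is 'l' (rowilt → rowiltori, wigulk → wigulkori) add -ori.
The other patterns: stems whose second-to-last letter is 'v' add the prefix mi-; stems whose second-to-last letter is 'h' double the final consonant and add -uv; stems whose second-to-last letter is 'm' add -us.
So norohilt → norohiltori.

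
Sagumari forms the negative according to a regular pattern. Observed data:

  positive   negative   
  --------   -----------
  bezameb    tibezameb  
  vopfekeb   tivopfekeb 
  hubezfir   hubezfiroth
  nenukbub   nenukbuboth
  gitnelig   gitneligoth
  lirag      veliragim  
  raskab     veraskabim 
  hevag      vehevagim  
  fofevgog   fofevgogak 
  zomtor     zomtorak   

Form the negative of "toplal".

vetoplalim

bezameb and nenukbub both end in -b yet inflect differently (tibezameb, nenukbuboth), so the final letter is not what conditions the rule; the last vowel is.
"toplal" has last vowel 'a'. The stems whose last vowel is 'a' (lirag → veliragim, raskab → veraskabim, hevag → vehevagim) add ve- … -im around the stem.
The other patterns: stems whose last vowel is 'e' add the prefix ti-; stems whose last vowel is 'i' or 'u' add -oth; stems whose last vowel is 'o' add -ak.
So toplal → vetoplalim.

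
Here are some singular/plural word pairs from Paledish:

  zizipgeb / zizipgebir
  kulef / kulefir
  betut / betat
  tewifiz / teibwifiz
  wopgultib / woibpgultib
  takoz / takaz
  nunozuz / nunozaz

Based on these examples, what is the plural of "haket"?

zizipgeb and wopgultib both end in -b yet inflect differently (zizipgebir, woibpgultib), so the final letter is not what conditions the rule; the last vowel is.
"haket" has last vowel 'e'. The stems whose last vowel is 'e' (zizipgeb → zizipgebir, kulef → kulefir) add -ir.
The other patterns: stems whose last vowel is 'i' insert -ib- after the first vowel; stems whose last vowel is 'o' or 'u' change the last vowel to 'a'.
So haket → haketir.

haketir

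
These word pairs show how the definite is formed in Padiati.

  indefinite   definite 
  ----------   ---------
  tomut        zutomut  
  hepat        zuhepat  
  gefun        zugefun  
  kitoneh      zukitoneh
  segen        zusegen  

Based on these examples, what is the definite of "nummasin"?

zunummasin

Every pair shown (tomut → zutomut, hepat → zuhepat, gefun → zugefun, …) follows the same rule: add the prefix zu-.
So nummasin → zunummasin.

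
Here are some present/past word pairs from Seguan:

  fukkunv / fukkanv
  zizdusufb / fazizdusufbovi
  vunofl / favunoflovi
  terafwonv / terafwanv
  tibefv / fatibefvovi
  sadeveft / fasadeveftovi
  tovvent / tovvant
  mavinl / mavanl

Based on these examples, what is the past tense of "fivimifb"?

fafivimifbovi

tibefv and terafwonv both end in -v yet inflect differently (fatibefvovi, terafwanv), so the final letter is not what conditions the rule; the second-to-last letter is.
"fivimifb" has second-to-last letter 'f'. The stems whose second-to-last letter is 'f' (sadeveft → fasadeveftovi, zizdusufb → fazizdusufbovi, tibefv → fatibefvovi) add fa- … -ovi around the stem.
The other pattern: stems whose second-to-last letter is 'n' change the last vowel to 'a'.
So fivimifb → fafivimifbovi.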